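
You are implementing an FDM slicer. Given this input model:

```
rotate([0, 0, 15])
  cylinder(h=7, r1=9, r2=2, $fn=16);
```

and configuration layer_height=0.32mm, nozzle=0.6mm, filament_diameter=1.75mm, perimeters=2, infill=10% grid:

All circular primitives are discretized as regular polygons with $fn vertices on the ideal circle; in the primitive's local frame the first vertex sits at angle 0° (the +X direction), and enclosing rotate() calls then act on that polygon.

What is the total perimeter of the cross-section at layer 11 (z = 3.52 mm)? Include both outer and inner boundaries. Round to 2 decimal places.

34.21 mm

At z = 3.52 mm: the cone: at t=0.503 of its height the radius interpolates to r₁+(r₂−r₁)t = 5.480, giving a regular 16-gon of that circumradius (perimeter = 2·16·5.480·sin(180°/16) = 34.21 mm); (whole slice rotated 15° about Z — lengths, areas and connectivity unchanged). Overall, the cross-section is a single solid region. Total boundary length (outer) = 34.21 mm.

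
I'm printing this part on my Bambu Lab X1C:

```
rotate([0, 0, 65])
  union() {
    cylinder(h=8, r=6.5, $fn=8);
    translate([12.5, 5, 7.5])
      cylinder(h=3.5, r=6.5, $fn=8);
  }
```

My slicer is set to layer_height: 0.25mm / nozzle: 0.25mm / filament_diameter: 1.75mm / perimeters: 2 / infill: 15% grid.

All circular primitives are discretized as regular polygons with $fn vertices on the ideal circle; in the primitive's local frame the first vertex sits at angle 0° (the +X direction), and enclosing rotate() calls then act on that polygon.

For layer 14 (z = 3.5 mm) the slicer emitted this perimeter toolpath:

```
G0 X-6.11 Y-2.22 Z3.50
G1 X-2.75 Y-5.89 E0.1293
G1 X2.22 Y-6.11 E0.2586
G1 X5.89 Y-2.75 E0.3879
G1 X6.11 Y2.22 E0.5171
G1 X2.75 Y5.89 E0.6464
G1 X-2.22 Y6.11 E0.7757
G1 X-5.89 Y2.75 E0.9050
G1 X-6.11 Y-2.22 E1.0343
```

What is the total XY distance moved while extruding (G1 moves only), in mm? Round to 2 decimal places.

39.80 mm

Sum the Euclidean lengths of each G1 segment: total = 39.80 mm.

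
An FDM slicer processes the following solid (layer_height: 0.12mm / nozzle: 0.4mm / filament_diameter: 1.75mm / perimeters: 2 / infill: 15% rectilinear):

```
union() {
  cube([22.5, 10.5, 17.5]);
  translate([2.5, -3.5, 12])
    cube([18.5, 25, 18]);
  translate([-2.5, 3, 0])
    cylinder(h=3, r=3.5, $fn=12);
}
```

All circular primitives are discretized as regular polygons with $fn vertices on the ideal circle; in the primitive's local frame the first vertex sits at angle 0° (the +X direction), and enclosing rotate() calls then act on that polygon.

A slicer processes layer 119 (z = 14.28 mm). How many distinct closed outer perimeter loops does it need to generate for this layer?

At z = 14.28 mm: the 22.5×10.5 cube contributes its full rectangle; the cube at (2.5, -3.5) is present — its section is the full 18.5×25 rectangle; the cylinder at (-2.5, 3) does not reach this height (z outside [0, 3]); Merging all regions: the regions partially overlap (shared area 194.25 mm²), so overlapping operands fuse into one piece — 1 connected region. The result has 1 disconnected region.

1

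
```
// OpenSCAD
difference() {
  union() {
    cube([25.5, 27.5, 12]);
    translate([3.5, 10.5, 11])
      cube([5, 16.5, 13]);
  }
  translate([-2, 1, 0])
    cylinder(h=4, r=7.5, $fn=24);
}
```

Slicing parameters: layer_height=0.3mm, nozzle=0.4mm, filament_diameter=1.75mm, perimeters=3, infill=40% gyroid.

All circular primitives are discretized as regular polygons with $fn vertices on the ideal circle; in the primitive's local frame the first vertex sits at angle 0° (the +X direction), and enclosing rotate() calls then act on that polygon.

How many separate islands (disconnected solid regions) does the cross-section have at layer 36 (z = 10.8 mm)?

At z = 10.8 mm: the cube is present — its section is the full 25.5×27.5 rectangle; the cube at (3.5, 10.5) is absent (z outside [11, 24]); Merging all regions: only the 25.5×27.5 cube is present, so the union is just that shape — 1 connected region; the cylinder at (-2, 1) is absent (z outside [0, 4]); Taking the first minus the rest: none of the subtracted shapes is present at this height, so that combined region is unchanged — 1 connected region. Overall, the cross-section is a single solid region. Island count = 1.

1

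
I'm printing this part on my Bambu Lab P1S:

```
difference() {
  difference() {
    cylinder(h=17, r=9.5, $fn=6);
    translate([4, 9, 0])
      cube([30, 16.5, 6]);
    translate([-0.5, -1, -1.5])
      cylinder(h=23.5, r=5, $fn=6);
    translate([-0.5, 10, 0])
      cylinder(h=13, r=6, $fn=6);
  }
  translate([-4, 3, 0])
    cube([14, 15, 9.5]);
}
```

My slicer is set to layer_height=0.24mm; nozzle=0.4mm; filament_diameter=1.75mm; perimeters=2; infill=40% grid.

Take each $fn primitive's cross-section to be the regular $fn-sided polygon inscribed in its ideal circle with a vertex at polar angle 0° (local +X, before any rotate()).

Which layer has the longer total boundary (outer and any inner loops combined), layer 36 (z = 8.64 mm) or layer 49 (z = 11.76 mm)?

layer 49 (z = 11.76 mm)

Layer 36 (z = 8.64): the cylinder: section is a regular 6-gon, circumradius r=9.5 (perimeter = 2·6·9.500·sin(180°/6) = 57.00 mm); the cube at (4, 9) does not reach this height (z outside [0, 6]); the cylinder at (-0.5, -1): section is a regular 6-gon, circumradius r=5 (perimeter = 2·6·5.000·sin(180°/6) = 30.00 mm); the r=6 cylinder at (-0.5, 10) contributes a regular 6-gon of circumradius 6 (perimeter = 2·6·6.000·sin(180°/6) = 36.00 mm); After the difference (first − rest): starting from the r=9.5 cylinder, the r=5 cylinder at (-0.5, -1) lies wholly inside it (removes its full 64.95 mm² and its 30.00 mm outline becomes a hole wall); the r=6 cylinder at (-0.5, 10) partially overlaps it — only the 27.08 mm² overlap (of its 93.53 mm²) is removed, clipping the outline — boundary (outer + 1 inner loop) = 90.23 mm; the cube at (-4, 3) (footprint 14×15) is included at this height (perimeter 58.00 mm); Taking the first minus the rest: starting from that combined region, the 14×15 cube at (-4, 3) partially overlaps it — only the 26.49 mm² overlap (of its 210.00 mm²) is removed, clipping the outline — boundary = 76.26 mm. So its perimeter = 76.26 mm. Layer 49 (z = 11.76): the r=9.5 cylinder contributes a regular 6-gon of circumradius 9.5 (perimeter = 2·6·9.500·sin(180°/6) = 57.00 mm); the cube at (4, 9) does not reach this height (z outside [0, 6]); the r=5 cylinder at (-0.5, -1) gives a regular 6-gon of circumradius 5 (constant along its height) (perimeter = 2·6·5.000·sin(180°/6) = 30.00 mm); the r=6 cylinder at (-0.5, 10) contributes a regular 6-gon of circumradius 6 (perimeter = 2·6·6.000·sin(180°/6) = 36.00 mm); Subtracting the remaining from the first: starting from the r=9.5 cylinder, the r=5 cylinder at (-0.5, -1) lies wholly inside it (removes its full 64.95 mm² and its 30.00 mm outline becomes a hole wall); the r=6 cylinder at (-0.5, 10) partially overlaps it — only the 27.08 mm² overlap (of its 93.53 mm²) is removed, clipping the outline — boundary (outer + 1 inner loop) = 90.23 mm; the cube at (-4, 3) is not intersected at this z (z outside [0, 9.5]); Subtracting the remaining from the first: none of the subtracted shapes is present at this height, so that combined region is unchanged — boundary (outer + 1 inner loop) = 90.23 mm. So its perimeter = 90.23 mm. Layer 49 is larger (90.23 vs 76.26 mm).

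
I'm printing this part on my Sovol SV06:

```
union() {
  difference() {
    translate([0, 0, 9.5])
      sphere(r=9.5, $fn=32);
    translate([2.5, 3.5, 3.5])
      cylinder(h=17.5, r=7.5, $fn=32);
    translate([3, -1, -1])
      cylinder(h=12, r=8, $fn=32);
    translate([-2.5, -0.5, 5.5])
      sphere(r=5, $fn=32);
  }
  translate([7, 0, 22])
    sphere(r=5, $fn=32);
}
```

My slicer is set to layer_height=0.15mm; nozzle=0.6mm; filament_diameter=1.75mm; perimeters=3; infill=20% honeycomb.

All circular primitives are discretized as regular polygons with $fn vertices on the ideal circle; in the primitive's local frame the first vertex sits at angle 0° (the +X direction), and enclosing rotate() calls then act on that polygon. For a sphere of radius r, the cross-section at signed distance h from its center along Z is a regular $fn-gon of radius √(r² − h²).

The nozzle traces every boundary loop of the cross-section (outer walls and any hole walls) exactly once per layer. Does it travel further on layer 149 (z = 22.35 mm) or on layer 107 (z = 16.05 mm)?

layer 107 (z = 16.05 mm)

Layer 149 (z = 22.35): the sphere is not intersected at this z (|z−center|=12.850 > r=9.5); the cylinder at (2.5, 3.5) is absent (z outside [3.5, 21]); the cylinder at (3, -1) does not reach this height (z outside [-1, 11]); the sphere at (-2.5, -0.5) is not intersected at this z (|z−center|=16.850 > r=5); Taking the first minus the rest: the first operand is absent here, so nothing remains; the sphere at (7, 0): section is a regular 32-gon, circumradius = √(r²−h²) = √(5²−0.35²) = 4.988 (perimeter = 2·32·4.988·sin(180°/32) = 31.29 mm); Taking the union: only the r=5 sphere at (7, 0) is present, so the union is just that shape — boundary = 31.29 mm. So its perimeter = 31.29 mm. Layer 107 (z = 16.05): the r=9.5 sphere slices to a regular 32-gon of circumradius 6.881 (√(r²−h²) with h=6.55 from center) (perimeter = 2·32·6.881·sin(180°/32) = 43.16 mm); the cylinder at (2.5, 3.5): section is a regular 32-gon, circumradius r=7.5 (perimeter = 2·32·7.500·sin(180°/32) = 47.05 mm); the cylinder at (3, -1) does not reach this height (z outside [-1, 11]); the sphere at (-2.5, -0.5) is absent (|z−center|=10.550 > r=5); Taking the first minus the rest: starting from the r=9.5 sphere, the r=7.5 cylinder at (2.5, 3.5) partially overlaps it — only the 100.30 mm² overlap (of its 175.58 mm²) is removed, clipping the outline — boundary = 40.82 mm; the sphere at (7, 0) is absent (|z−center|=5.950 > r=5); Combining (union): only that combined region is present, so the union is just that shape — boundary = 40.82 mm. So its perimeter = 40.82 mm. Layer 107 is larger (40.82 vs 31.29 mm).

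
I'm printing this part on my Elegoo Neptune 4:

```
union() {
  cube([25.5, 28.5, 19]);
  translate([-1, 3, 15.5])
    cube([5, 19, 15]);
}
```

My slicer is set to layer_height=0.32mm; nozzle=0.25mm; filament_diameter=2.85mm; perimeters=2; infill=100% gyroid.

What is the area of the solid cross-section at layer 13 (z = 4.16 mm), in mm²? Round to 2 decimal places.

At z = 4.16 mm: the cube (footprint 25.5×28.5) is included at this height (area 726.75 mm²); the cube at (-1, 3) is absent (z outside [15.5, 30.5]); Combining (union): only the 25.5×28.5 cube is present, so the union is just that shape — area = 726.75 mm². Overall, the cross-section is a single solid region. Net area = 726.75 mm².

726.75 mm²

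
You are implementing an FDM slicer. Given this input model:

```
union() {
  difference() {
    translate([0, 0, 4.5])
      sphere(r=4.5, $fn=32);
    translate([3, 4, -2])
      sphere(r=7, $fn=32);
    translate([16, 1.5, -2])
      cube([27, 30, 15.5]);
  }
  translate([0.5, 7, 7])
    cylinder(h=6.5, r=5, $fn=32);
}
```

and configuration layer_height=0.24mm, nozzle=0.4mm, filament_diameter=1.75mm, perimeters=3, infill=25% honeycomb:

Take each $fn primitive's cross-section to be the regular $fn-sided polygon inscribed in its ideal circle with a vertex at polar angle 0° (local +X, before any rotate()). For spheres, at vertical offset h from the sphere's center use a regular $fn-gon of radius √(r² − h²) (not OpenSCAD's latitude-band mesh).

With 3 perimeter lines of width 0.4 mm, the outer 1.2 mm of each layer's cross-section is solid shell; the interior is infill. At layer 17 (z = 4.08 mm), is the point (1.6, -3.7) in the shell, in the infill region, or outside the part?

At z = 4.08 mm: the r=4.5 sphere contributes a regular 32-gon of circumradius √(4.5²−0.42²) = 4.480; the r=7 sphere at (3, 4) contributes a regular 32-gon of circumradius √(7²−6.08²) = 3.469; the cube at (16, 1.5) (footprint 27×30) is included at this height; Taking the first minus the rest: starting from the r=4.5 sphere, the r=7 sphere at (3, 4) partially overlaps it — only the 12.33 mm² overlap (of its 37.56 mm²) is removed, clipping the outline; the 27×30 cube at (16, 1.5) misses the remaining region (no effect) — 1 connected region; the cylinder at (0.5, 7) is not intersected at this z (z outside [7, 13.5]); Combining (union): only the result so far is present, so the union is just that shape — 1 connected region. Overall, the cross-section is a single solid region. The nearest boundary edge runs (2.49, -3.73)→(1.71, -4.14); distance from the point to it = 0.44 mm. The point is inside the cross-section, 0.44 mm from the nearest boundary — within the 1.2 mm shell band (3 × 0.4).

shell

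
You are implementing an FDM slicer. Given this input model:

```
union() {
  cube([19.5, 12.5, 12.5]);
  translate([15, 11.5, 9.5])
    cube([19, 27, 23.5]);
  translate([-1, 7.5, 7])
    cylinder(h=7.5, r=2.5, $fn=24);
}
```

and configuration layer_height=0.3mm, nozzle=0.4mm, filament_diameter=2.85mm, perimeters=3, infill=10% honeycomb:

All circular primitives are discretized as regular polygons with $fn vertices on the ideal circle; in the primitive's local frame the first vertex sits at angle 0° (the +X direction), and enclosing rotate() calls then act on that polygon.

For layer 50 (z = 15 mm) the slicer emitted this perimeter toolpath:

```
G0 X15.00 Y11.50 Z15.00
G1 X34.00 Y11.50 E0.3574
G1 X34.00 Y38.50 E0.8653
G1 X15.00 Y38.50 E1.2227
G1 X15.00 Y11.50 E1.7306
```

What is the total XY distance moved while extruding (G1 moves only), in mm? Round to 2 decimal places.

92.00 mm

Sum the Euclidean lengths of each G1 segment: total = 92.00 mm.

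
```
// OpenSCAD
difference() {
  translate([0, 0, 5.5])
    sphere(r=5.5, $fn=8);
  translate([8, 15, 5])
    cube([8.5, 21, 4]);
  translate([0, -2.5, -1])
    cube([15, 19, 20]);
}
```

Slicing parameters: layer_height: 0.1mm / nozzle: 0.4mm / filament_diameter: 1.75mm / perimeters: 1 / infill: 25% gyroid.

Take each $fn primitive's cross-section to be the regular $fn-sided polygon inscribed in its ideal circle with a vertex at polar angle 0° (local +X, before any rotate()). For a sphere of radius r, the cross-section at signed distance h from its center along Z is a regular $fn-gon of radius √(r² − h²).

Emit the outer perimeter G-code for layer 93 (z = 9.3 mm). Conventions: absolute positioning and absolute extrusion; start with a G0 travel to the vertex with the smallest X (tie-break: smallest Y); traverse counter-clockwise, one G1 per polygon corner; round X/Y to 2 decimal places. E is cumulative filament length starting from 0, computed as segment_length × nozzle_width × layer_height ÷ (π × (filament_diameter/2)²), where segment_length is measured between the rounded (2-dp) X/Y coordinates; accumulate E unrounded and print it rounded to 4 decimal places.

At z = 9.3 mm: the sphere: section is a regular 8-gon, circumradius = √(r²−h²) = √(5.5²−3.8²) = 3.976; the cube at (8, 15) is not intersected at this z (z outside [5, 9]); the cube at (0, -2.5) (footprint 15×19) is included at this height; Taking the first minus the rest: starting from the r=5.5 sphere, the 15×19 cube at (0, -2.5) partially overlaps it — only the 19.83 mm² overlap (of its 285.00 mm²) is removed, clipping the outline — 1 connected region. The outline is a single polygon with 8 vertices. Extrusion per mm of travel: 0.4 × 0.1 / (π × 0.875²) = 0.016630. Accumulating E over each segment gives final E = 0.4153.

G0 X-3.98 Y0.00 Z9.30
G1 X-2.81 Y-2.81 E0.0506
G1 X0.00 Y-3.98 E0.1012
G1 X2.81 Y-2.81 E0.1519
G1 X2.94 Y-2.50 E0.1574
G1 X0.00 Y-2.50 E0.2063
G1 X0.00 Y3.98 E0.3141
G1 X-2.81 Y2.81 E0.3647
G1 X-3.98 Y0.00 E0.4153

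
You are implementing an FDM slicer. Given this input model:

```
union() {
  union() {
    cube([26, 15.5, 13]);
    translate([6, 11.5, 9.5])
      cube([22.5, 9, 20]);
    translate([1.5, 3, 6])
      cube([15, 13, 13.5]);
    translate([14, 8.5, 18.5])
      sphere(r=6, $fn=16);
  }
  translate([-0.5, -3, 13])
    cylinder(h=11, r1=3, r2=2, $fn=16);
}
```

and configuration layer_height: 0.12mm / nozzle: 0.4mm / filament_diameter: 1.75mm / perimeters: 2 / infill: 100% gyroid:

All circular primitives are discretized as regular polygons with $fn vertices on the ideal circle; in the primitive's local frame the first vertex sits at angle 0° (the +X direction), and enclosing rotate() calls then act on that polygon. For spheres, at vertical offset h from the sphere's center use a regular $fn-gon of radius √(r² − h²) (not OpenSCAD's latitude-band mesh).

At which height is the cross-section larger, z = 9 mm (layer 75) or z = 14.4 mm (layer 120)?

Layer 75 (z = 9): the cube (footprint 26×15.5) is included at this height (area 403.00 mm²); the cube at (6, 11.5) does not reach this height (z outside [9.5, 29.5]); the cube at (1.5, 3) (footprint 15×13) is included at this height (area 195.00 mm²); the sphere at (14, 8.5) does not reach this height (|z−center|=9.500 > r=6); Merging all regions: the regions partially overlap — summed areas 598.00 mm² minus the doubly-counted overlap 187.50 mm² gives 410.50 mm² — area = 410.50 mm²; the cone at (-0.5, -3) is absent (z outside [13, 24]); Taking the union: only the result so far is present, so the union is just that shape — area = 410.50 mm². So its area = 410.50 mm². Layer 120 (z = 14.4): the cube does not reach this height (z outside [0, 13]); the 22.5×9 cube at (6, 11.5) contributes its full rectangle (area 202.50 mm²); the cube at (1.5, 3) (footprint 15×13) is included at this height (area 195.00 mm²); the sphere at (14, 8.5): section is a regular 16-gon, circumradius = √(r²−h²) = √(6²−4.1²) = 4.381 (area = (16/2)·4.381²·sin(360°/16) = 58.75 mm²); Combining (union): the regions partially overlap — summed areas 456.25 mm² minus the doubly-counted overlap 97.15 mm² gives 359.10 mm² — area = 359.10 mm²; the cone at (-0.5, -3) contributes a regular 16-gon of circumradius 2.873 (interpolated between r1=3 and r2=2 at t=0.127) (area = (16/2)·2.873²·sin(360°/16) = 25.26 mm²); Combining (union): the 2 present regions are separate (no shared area or edge), so areas and boundary lengths simply add and each stays a separate island — area = 384.37 mm². So its area = 384.37 mm². Layer 75 is larger (410.50 vs 384.37 mm²).

layer 75 (z = 9 mm)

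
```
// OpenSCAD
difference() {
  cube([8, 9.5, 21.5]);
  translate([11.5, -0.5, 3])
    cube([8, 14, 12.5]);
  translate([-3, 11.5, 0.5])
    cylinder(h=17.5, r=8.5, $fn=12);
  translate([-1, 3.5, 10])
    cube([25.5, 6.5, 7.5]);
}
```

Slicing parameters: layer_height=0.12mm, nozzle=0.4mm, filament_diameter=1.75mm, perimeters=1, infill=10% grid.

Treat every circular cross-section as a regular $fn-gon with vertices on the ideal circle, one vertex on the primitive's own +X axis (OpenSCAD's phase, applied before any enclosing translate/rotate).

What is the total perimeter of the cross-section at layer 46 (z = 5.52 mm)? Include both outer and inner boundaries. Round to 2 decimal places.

32.36 mm

At z = 5.52 mm: the cube is present — its section is the full 8×9.5 rectangle (perimeter 35.00 mm); the cube at (11.5, -0.5) (footprint 8×14) is included at this height (perimeter 44.00 mm); the cylinder at (-3, 11.5): section is a regular 12-gon, circumradius r=8.5 (perimeter = 2·12·8.500·sin(180°/12) = 52.80 mm); the cube at (-1, 3.5) is absent (z outside [10, 17.5]); Subtracting the remaining from the first: starting from the 8×9.5 cube, the 8×14 cube at (11.5, -0.5) misses the remaining region (no effect); the r=8.5 cylinder at (-3, 11.5) partially overlaps it — only the 19.43 mm² overlap (of its 216.75 mm²) is removed, clipping the outline — boundary = 32.36 mm. Overall, the cross-section is a single solid region. Total boundary length (outer) = 32.36 mm.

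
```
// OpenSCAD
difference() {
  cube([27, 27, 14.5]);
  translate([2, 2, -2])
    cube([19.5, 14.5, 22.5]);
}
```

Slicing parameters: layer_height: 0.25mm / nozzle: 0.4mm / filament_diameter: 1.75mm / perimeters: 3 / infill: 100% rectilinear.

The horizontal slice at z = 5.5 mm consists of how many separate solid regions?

At z = 5.5 mm: the cube (footprint 27×27) is included at this height; the cube at (2, 2) (footprint 19.5×14.5) is included at this height; Taking the first minus the rest: starting from the 27×27 cube, the 19.5×14.5 cube at (2, 2) lies wholly inside it (removes its full 282.75 mm² and its 68.00 mm outline becomes a hole wall) — 1 connected region with 1 hole. The result has 1 disconnected region.

1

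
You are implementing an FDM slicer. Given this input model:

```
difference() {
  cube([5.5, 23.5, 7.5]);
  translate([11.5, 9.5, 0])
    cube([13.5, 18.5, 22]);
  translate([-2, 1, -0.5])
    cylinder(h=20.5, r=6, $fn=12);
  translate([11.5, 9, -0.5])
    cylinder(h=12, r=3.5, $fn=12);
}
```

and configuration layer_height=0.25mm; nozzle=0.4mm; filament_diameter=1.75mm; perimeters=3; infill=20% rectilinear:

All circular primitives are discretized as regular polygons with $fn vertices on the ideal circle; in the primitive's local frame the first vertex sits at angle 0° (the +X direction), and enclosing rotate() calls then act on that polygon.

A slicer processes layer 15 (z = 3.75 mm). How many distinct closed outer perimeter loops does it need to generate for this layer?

1

At z = 3.75 mm: the 5.5×23.5 cube contributes its full rectangle; the cube at (11.5, 9.5) is present — its section is the full 13.5×18.5 rectangle; the r=6 cylinder at (-2, 1) gives a regular 12-gon of circumradius 6 (constant along its height); the r=3.5 cylinder at (11.5, 9) gives a regular 12-gon of circumradius 3.5 (constant along its height); After the difference (first − rest): starting from the 5.5×23.5 cube, the 13.5×18.5 cube at (11.5, 9.5) misses the remaining region (no effect); the r=6 cylinder at (-2, 1) partially overlaps it — only the 19.40 mm² overlap (of its 108.00 mm²) is removed, clipping the outline; the r=3.5 cylinder at (11.5, 9) misses the remaining region (no effect) — 1 connected region. The result has 1 disconnected region.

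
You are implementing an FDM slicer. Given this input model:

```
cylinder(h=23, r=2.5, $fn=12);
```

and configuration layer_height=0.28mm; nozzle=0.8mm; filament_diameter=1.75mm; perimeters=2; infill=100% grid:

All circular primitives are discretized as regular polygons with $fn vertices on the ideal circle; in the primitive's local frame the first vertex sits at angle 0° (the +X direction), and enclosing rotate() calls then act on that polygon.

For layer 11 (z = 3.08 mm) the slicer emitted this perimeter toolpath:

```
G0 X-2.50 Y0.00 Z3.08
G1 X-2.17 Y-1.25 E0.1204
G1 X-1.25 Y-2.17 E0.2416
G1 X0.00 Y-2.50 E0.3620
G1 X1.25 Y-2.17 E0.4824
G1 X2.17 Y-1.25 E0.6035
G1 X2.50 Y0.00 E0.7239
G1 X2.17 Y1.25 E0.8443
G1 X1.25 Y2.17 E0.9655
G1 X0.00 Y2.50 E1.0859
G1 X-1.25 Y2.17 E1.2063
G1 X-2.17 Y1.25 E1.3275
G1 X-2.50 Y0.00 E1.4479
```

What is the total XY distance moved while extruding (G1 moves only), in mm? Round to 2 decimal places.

15.55 mm

Sum the Euclidean lengths of each G1 segment: total = 15.55 mm.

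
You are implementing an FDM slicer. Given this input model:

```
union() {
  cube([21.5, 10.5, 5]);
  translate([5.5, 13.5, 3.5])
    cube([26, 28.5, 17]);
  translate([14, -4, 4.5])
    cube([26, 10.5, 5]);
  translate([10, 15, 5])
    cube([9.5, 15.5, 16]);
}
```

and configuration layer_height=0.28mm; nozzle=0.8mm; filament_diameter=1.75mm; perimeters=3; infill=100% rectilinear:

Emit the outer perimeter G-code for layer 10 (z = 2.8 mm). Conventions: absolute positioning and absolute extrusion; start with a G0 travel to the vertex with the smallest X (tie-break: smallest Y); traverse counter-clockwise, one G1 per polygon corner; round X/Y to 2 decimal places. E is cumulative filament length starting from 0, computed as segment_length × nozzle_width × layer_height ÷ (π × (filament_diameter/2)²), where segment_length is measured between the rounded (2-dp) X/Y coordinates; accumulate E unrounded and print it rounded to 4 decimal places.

G0 X0.00 Y0.00 Z2.80
G1 X21.50 Y0.00 E2.0023
G1 X21.50 Y10.50 E2.9801
G1 X0.00 Y10.50 E4.9824
G1 X0.00 Y0.00 E5.9602

At z = 2.8 mm: the cube is present — its section is the full 21.5×10.5 rectangle; the cube at (5.5, 13.5) is not intersected at this z (z outside [3.5, 20.5]); the cube at (14, -4) does not reach this height (z outside [4.5, 9.5]); the cube at (10, 15) is absent (z outside [5, 21]); Merging all regions: only the 21.5×10.5 cube is present, so the union is just that shape — 1 connected region. The outline is a single polygon with 4 vertices. Extrusion per mm of travel: 0.8 × 0.28 / (π × 0.875²) = 0.093128. Accumulating E over each segment gives final E = 5.9602.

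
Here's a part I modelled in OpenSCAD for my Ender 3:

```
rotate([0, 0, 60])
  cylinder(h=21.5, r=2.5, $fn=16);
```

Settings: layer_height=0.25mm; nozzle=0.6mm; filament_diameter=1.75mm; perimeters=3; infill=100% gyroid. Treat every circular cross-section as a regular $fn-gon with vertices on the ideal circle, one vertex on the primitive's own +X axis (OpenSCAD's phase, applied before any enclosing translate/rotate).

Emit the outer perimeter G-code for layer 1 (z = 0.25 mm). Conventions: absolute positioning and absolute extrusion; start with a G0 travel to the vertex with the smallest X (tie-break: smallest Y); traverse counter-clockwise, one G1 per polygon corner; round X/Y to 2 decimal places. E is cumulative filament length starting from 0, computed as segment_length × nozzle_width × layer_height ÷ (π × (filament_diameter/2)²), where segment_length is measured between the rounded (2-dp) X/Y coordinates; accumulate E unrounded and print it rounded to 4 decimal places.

At z = 0.25 mm: the cylinder: section is a regular 16-gon, circumradius r=2.5; (whole slice rotated 60° about Z — lengths, areas and connectivity unchanged). The outline is a single polygon with 16 vertices. Extrusion per mm of travel: 0.6 × 0.25 / (π × 0.875²) = 0.062363. Accumulating E over each segment gives final E = 0.9732.

G0 X-2.48 Y0.33 Z0.25
G1 X-2.41 Y-0.65 E0.0613
G1 X-1.98 Y-1.52 E0.1218
G1 X-1.25 Y-2.17 E0.1827
G1 X-0.33 Y-2.48 E0.2433
G1 X0.65 Y-2.41 E0.3046
G1 X1.52 Y-1.98 E0.3651
G1 X2.17 Y-1.25 E0.4260
G1 X2.48 Y-0.33 E0.4866
G1 X2.41 Y0.65 E0.5479
G1 X1.98 Y1.52 E0.6084
G1 X1.25 Y2.17 E0.6693
G1 X0.33 Y2.48 E0.7299
G1 X-0.65 Y2.41 E0.7911
G1 X-1.52 Y1.98 E0.8517
G1 X-2.17 Y1.25 E0.9126
G1 X-2.48 Y0.33 E0.9732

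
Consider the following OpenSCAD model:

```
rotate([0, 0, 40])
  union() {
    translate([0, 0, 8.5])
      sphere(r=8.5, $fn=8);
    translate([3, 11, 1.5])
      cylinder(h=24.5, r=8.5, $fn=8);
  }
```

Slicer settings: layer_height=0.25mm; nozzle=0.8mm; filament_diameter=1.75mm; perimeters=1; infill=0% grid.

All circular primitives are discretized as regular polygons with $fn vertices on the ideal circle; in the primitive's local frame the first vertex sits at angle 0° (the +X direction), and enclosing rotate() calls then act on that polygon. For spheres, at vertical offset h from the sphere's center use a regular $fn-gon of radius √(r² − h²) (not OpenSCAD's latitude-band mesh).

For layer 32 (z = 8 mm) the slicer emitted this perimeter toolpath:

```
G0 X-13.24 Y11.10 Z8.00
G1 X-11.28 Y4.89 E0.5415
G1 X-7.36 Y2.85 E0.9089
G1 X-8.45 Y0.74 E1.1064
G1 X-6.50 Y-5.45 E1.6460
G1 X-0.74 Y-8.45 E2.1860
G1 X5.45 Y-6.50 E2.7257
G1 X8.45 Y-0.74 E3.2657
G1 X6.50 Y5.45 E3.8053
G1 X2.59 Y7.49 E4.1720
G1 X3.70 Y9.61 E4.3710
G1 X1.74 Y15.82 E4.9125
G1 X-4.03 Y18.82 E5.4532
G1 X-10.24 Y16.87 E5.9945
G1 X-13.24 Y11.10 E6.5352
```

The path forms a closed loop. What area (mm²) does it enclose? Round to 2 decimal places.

Apply the shoelace formula to the sequence of (X, Y) vertices; enclosed area = 370.90 mm².

370.90 mm²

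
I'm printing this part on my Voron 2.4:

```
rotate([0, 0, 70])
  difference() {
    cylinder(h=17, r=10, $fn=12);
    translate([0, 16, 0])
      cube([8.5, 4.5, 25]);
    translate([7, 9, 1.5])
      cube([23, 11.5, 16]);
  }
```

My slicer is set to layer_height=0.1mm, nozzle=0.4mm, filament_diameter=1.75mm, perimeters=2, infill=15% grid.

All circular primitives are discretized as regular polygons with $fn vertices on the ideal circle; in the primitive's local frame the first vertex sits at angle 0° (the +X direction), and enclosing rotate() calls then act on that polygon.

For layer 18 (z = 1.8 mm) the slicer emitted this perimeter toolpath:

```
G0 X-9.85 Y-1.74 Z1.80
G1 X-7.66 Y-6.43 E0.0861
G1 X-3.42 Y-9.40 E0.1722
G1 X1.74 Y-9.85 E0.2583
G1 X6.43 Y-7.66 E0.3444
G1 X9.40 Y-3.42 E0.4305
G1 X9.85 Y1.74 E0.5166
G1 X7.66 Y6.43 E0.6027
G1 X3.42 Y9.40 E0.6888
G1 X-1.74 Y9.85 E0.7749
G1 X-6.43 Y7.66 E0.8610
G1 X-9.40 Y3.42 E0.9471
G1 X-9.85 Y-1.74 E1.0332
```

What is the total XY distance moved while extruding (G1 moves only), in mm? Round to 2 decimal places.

Sum the Euclidean lengths of each G1 segment: total = 62.13 mm.

62.13 mm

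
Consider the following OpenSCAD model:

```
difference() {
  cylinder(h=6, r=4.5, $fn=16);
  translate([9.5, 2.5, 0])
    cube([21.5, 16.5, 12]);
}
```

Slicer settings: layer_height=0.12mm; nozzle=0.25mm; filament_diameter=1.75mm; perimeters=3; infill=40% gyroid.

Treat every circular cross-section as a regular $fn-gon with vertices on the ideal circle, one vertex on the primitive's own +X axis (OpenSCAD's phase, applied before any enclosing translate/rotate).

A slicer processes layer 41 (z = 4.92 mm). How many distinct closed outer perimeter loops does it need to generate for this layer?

1

At z = 4.92 mm: the r=4.5 cylinder contributes a regular 16-gon of circumradius 4.5; the cube at (9.5, 2.5) (footprint 21.5×16.5) is included at this height; Subtracting the remaining from the first: starting from the r=4.5 cylinder, the 21.5×16.5 cube at (9.5, 2.5) misses the remaining region (no effect) — 1 connected region. The result has 1 disconnected region.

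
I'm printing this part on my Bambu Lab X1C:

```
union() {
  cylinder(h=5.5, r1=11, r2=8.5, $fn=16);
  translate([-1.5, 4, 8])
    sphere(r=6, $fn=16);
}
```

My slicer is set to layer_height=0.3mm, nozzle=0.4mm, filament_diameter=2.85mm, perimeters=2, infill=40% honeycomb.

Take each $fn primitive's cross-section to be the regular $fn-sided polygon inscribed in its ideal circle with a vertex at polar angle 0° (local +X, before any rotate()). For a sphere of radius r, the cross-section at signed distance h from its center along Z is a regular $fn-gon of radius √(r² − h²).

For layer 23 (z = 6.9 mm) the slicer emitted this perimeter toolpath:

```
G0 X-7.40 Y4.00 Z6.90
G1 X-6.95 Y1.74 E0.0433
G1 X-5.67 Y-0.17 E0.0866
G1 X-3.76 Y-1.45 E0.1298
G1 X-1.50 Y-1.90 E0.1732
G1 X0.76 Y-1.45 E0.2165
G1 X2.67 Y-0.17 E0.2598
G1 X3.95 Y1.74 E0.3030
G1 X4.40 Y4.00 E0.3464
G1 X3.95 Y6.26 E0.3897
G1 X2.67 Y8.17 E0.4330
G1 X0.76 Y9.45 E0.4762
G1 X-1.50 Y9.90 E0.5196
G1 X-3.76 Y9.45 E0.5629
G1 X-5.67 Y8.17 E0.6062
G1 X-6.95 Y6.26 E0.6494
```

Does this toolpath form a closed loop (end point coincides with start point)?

no

Start point (G0): (-7.40, 4.00). End point (last G1): the path does not return to the start — open.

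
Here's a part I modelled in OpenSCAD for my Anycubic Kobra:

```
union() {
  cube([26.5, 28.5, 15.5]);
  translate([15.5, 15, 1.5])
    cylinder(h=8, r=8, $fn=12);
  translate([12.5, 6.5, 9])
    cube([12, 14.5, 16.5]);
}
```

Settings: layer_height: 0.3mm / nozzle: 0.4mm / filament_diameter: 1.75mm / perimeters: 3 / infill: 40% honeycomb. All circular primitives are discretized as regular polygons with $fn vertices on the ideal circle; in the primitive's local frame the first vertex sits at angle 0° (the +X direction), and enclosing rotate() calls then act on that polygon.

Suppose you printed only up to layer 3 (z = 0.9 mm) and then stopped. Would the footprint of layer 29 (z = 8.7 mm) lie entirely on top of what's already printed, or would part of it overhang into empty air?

entirely on top

Compare the two slices. At z = 0.9: the cube (footprint 26.5×28.5) is included at this height (area 755.25 mm²); the cylinder at (15.5, 15) is absent (z outside [1.5, 9.5]); the cube at (12.5, 6.5) does not reach this height (z outside [9, 25.5]); Combining (union): only the 26.5×28.5 cube is present, so the union is just that shape — area = 755.25 mm². At z = 8.7: the cube (footprint 26.5×28.5) is included at this height (area 755.25 mm²); the r=8 cylinder at (15.5, 15) contributes a regular 12-gon of circumradius 8 (area = (12/2)·8.000²·sin(360°/12) = 192.00 mm²); the cube at (12.5, 6.5) is absent (z outside [9, 25.5]); Taking the union: the r=8 cylinder at (15.5, 15) lies entirely inside the 26.5×28.5 cube, so the union is just the 26.5×28.5 cube — area = 755.25 mm². Checking containment: the cross-section at z = 8.7 is a subset of the cross-section at z = 0.9.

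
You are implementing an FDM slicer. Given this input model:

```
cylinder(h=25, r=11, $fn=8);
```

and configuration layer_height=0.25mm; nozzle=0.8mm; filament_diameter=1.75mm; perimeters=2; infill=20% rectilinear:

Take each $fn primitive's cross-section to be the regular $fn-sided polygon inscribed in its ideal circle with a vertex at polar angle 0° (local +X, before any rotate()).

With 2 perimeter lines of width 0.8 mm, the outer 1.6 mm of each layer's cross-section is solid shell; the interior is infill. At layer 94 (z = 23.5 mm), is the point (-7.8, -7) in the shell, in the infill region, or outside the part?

At z = 23.5 mm: the cylinder: section is a regular 8-gon, circumradius r=11. Overall, the cross-section is a single solid region. The nearest boundary edge runs (-11.00, 0.00)→(-7.78, -7.78); distance from the point to it = 0.28 mm. The point is inside the cross-section, 0.28 mm from the nearest boundary — within the 1.6 mm shell band (2 × 0.8).

shell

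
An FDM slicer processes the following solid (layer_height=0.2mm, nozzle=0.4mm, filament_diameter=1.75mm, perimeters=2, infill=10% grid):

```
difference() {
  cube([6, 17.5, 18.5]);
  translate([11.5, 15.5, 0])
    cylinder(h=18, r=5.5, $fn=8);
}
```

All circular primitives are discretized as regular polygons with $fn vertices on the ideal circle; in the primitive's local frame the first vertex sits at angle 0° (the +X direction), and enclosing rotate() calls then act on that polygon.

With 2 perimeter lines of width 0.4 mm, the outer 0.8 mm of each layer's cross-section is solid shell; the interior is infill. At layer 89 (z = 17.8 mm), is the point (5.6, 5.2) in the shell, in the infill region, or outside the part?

At z = 17.8 mm: the cube (footprint 6×17.5) is included at this height; the r=5.5 cylinder at (11.5, 15.5) contributes a regular 8-gon of circumradius 5.5; After the difference (first − rest): starting from the 6×17.5 cube, the r=5.5 cylinder at (11.5, 15.5) misses the remaining region (no effect) — 1 connected region. Overall, the cross-section is a single solid region. The nearest boundary edge runs (6.00, 15.50)→(6.00, 0.00); distance from the point to it = 0.40 mm. The point is inside the cross-section, 0.40 mm from the nearest boundary — within the 0.8 mm shell band (2 × 0.4).

shell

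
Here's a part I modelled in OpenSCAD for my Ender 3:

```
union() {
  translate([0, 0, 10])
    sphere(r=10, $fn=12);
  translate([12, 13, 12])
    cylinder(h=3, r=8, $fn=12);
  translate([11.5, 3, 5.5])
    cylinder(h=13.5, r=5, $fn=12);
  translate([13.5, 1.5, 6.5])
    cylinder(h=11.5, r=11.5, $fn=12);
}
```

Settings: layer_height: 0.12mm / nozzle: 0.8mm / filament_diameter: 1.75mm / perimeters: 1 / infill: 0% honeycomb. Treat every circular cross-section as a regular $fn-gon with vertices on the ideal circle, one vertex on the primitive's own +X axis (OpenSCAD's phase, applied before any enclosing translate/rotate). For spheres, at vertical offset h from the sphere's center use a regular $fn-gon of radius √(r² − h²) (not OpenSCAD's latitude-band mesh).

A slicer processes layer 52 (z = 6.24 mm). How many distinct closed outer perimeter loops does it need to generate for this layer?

1

At z = 6.24 mm: the sphere: section is a regular 12-gon, circumradius = √(r²−h²) = √(10²−3.76²) = 9.266; the cylinder at (12, 13) is absent (z outside [12, 15]); the cylinder at (11.5, 3): section is a regular 12-gon, circumradius r=5; the cylinder at (13.5, 1.5) does not reach this height (z outside [6.5, 18]); Taking the union: the regions partially overlap (shared area 9.76 mm²), so overlapping operands fuse into one piece — 1 connected region. The result has 1 disconnected region.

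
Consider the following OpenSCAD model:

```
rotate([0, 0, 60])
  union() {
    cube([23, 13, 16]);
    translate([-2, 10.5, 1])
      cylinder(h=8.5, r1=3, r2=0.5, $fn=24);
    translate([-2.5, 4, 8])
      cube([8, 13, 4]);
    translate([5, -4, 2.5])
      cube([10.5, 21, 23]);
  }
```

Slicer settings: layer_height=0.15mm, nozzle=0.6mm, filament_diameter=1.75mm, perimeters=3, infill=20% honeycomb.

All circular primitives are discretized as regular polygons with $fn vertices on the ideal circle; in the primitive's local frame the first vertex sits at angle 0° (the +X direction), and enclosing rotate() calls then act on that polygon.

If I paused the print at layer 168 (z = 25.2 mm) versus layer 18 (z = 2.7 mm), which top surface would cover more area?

Layer 168 (z = 25.2): the cube is not intersected at this z (z outside [0, 16]); the cone at (-2, 10.5) is not intersected at this z (z outside [1, 9.5]); the cube at (-2.5, 4) does not reach this height (z outside [8, 12]); the 10.5×21 cube at (5, -4) contributes its full rectangle (area 220.50 mm²); Merging all regions: only the 10.5×21 cube at (5, -4) is present, so the union is just that shape — area = 220.50 mm²; (rotated 60° about Z; rotation is an isometry so areas/perimeters/island counts are preserved). So its area = 220.50 mm². Layer 18 (z = 2.7): the cube (footprint 23×13) is included at this height (area 299.00 mm²); the cone at (-2, 10.5): at t=0.200 of its height the radius interpolates to r₁+(r₂−r₁)t = 2.500, giving a regular 24-gon of that circumradius (area = (24/2)·2.500²·sin(360°/24) = 19.41 mm²); the cube at (-2.5, 4) is not intersected at this z (z outside [8, 12]); the cube at (5, -4) (footprint 10.5×21) is included at this height (area 220.50 mm²); Combining (union): the regions partially overlap — summed areas 538.91 mm² minus the doubly-counted overlap 137.48 mm² gives 401.43 mm² — area = 401.43 mm²; (rotated 60° about Z; rotation is an isometry so areas/perimeters/island counts are preserved). So its area = 401.43 mm². Layer 18 is larger (401.43 vs 220.50 mm²).

layer 18 (z = 2.7 mm)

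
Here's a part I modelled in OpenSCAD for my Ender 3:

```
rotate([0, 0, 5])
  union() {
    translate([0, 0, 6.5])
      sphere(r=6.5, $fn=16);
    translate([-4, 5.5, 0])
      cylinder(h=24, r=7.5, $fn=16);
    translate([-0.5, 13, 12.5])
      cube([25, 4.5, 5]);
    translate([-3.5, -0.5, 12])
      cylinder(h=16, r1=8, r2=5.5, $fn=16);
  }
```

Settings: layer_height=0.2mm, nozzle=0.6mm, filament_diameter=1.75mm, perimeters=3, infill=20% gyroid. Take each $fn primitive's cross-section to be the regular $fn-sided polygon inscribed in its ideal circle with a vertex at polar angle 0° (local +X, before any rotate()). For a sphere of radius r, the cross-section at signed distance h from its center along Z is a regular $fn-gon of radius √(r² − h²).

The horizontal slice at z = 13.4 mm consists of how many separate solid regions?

2

At z = 13.4 mm: the sphere does not reach this height (|z−center|=6.900 > r=6.5); the r=7.5 cylinder at (-4, 5.5) gives a regular 16-gon of circumradius 7.5 (constant along its height); the cube at (-0.5, 13) (footprint 25×4.5) is included at this height; the cone at (-3.5, -0.5) contributes a regular 16-gon of circumradius 7.781 (interpolated between r1=8 and r2=5.5 at t=0.088); Taking the union: the regions partially overlap (shared area 90.33 mm²), so overlapping operands fuse into one piece — 2 connected regions; (rotated 5° about Z; rotation is an isometry so areas/perimeters/island counts are preserved). The result has 2 disconnected regions.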